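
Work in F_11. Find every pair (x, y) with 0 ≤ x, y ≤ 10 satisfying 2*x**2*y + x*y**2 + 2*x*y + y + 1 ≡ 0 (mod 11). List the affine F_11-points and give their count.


Affine F_11-points: {(0, 10), (4, 2), (4, 7), (5, 2), (5, 10), (7, 1), (7, 8), (8, 1), (8, 7), (9, 4), (10, 4), (10, 8)}; count = 12.

For each of the 121 pairs (x, y) ∈ F_11², evaluate f(x, y) mod 11. Record the zeros.
  x = 0: [0↦1, 1↦2, 2↦3, 3↦4, 4↦5, 5↦6, 6↦7, 7↦8, 8↦9, 9↦10, 10↦0]  zeros at y ∈ {10}
  x = 1: [0↦1, 1↦7, 2↦4, 3↦3, 4↦4, 5↦7, 6↦1, 7↦8, 8↦6, 9↦6, 10↦8]  zeros at y ∈ ∅
  x = 2: [0↦1, 1↦5, 2↦2, 3↦3, 4↦8, 5↦6, 6↦8, 7↦3, 8↦2, 9↦5, 10↦1]  zeros at y ∈ ∅
  x = 3: [0↦1, 1↦7, 2↦8, 3↦4, 4↦6, 5↦3, 6↦6, 7↦4, 8↦8, 9↦7, 10↦1]  zeros at y ∈ ∅
  x = 4: [0↦1, 1↦2, 2↦0, 3↦6, 4↦9, 5↦9, 6↦6, 7↦0, 8↦2, 9↦1, 10↦8]  zeros at y ∈ {2, 7}
  x = 5: [0↦1, 1↦1, 2↦0, 3↦9, 4↦6, 5↦2, 6↦8, 7↦2, 8↦6, 9↦9, 10↦0]  zeros at y ∈ {2, 10}
  x = 6: [0↦1, 1↦4, 2↦8, 3↦2, 4↦8, 5↦4, 6↦1, 7↦10, 8↦9, 9↦9, 10↦10]  zeros at y ∈ ∅
  x = 7: [0↦1, 1↦0, 2↦2, 3↦7, 4↦4, 5↦4, 6↦7, 7↦2, 8↦0, 9↦1, 10↦5]  zeros at y ∈ {1, 8}
  x = 8: [0↦1, 1↦0, 2↦4, 3↦2, 4↦5, 5↦2, 6↦4, 7↦0, 8↦1, 9↦7, 10↦7]  zeros at y ∈ {1, 7}
  x = 9: [0↦1, 1↦4, 2↦3, 3↦9, 4↦0, 5↦9, 6↦3, 7↦4, 8↦1, 9↦5, 10↦5]  zeros at y ∈ {4}
  x = 10: [0↦1, 1↦1, 2↦10, 3↦6, 4↦0, 5↦3, 6↦4, 7↦3, 8↦0, 9↦6, 10↦10]  zeros at y ∈ {4, 8}
Collecting zeros: affine points = {(0, 10), (4, 2), (4, 7), (5, 2), (5, 10), (7, 1), (7, 8), (8, 1), (8, 7), (9, 4), (10, 4), (10, 8)}.
Total count |C(F_11)_aff| = 12.


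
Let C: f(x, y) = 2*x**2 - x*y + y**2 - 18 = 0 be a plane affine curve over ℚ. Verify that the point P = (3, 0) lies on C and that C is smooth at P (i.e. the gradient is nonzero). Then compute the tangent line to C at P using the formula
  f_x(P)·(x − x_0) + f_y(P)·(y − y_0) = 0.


Tangent line at P: 12*x - 3*y - 36 = 0.

Step 1: f(3, 0) = 0, so P lies on C.
Step 2: partial derivatives
  f_x(x, y) = 4*x - y, f_y(x, y) = -x + 2*y.
  f_x(P) = 12, f_y(P) = -3 (gradient nonzero, so P is smooth).
Step 3: tangent line at P: 12·(x − 3) + -3·(y − 0) = 0.
Expanding: 12*x - 3*y - 36 = 0.


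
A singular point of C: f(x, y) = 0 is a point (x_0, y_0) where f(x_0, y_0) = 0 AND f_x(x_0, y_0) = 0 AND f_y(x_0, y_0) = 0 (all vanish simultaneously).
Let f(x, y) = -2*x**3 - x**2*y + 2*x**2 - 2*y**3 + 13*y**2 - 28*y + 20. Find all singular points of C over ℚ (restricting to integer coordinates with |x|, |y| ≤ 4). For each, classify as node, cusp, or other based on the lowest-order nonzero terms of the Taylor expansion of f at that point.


Singular points: {(0, 2)}; classification: cusp.

Compute partial derivatives:
  f_x = -6*x**2 - 2*x*y + 4*x.
  f_y = -x**2 - 6*y**2 + 26*y - 28.
Scan x_0 ∈ {−4, ..., 4}. For each x_0, f_y(x_0, y) is a polynomial in y; find its integer roots y ∈ {−4, ..., 4}, then test f_x and f at those candidates.
  x = -4: f_y(-4, y) = -6*y**2 + 26*y - 44; no integer root y with |y| ≤ 4.
  x = -3: f_y(-3, y) = -6*y**2 + 26*y - 37; no integer root y with |y| ≤ 4.
  x = -2: f_y(-2, y) = -6*y**2 + 26*y - 32; no integer root y with |y| ≤ 4.
  x = -1: f_y(-1, y) = -6*y**2 + 26*y - 29; no integer root y with |y| ≤ 4.
  x = 0: f_y(0, y) = -6*y**2 + 26*y - 28; vanishes at y ∈ {2}. (0, 2): f_x = 0, f = 0 — SINGULAR.
  x = 1: f_y(1, y) = -6*y**2 + 26*y - 29; no integer root y with |y| ≤ 4.
  x = 2: f_y(2, y) = -6*y**2 + 26*y - 32; no integer root y with |y| ≤ 4.
  x = 3: f_y(3, y) = -6*y**2 + 26*y - 37; no integer root y with |y| ≤ 4.
  x = 4: f_y(4, y) = -6*y**2 + 26*y - 44; no integer root y with |y| ≤ 4.
Only singular point on the grid: (0, 2).
Classify: substitute x = 0 + u, y = 2 + v and expand: f = -2*u**3 - u**2*v - 2*v**3 + v**2.
No constant or linear terms (consistent with a singular point). Quadratic part: v**2. Cubic part: -2*u**3 - u**2*v - 2*v**3.
The quadratic part v**2 is a perfect square, so there is a single (double) tangent line v = 0, i.e. y = 2. Restricting the cubic part to that line (v = 0) leaves -2*u**3 ≠ 0, so f is not divisible by v and the branch is v² ≈ 2*u**3 to lowest order — this is a cusp.
Classification: cusp.


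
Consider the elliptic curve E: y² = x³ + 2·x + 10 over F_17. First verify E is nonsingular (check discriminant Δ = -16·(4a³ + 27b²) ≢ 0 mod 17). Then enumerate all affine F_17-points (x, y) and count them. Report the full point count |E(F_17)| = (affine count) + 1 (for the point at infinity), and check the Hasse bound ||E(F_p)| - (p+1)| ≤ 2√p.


Affine points = {(1, 8), (1, 9), (3, 3), (3, 14), (5, 3), (5, 14), (6, 0), (9, 3), (9, 14), (15, 7), (15, 10)}; affine count = 11; |E(F_17)| = 12.

Discriminant check: Δ ∝ 4a³ + 27b² = 4·2³ + 27·10² = 4·8 + 27·100 ≡ 12 (mod 17). Nonzero ⇒ E is nonsingular.
For each x ∈ F_17, compute rhs = x³ + 2·x + 10 mod 17, then count y ∈ F_17 with y² ≡ rhs.
  x = 0: rhs = 10, matching y values: none (0 points).
  x = 1: rhs = 13, matching y values: 8, 9 (2 points).
  x = 2: rhs = 5, matching y values: none (0 points).
  x = 3: rhs = 9, matching y values: 3, 14 (2 points).
  x = 4: rhs = 14, matching y values: none (0 points).
  x = 5: rhs = 9, matching y values: 3, 14 (2 points).
  x = 6: rhs = 0, matching y values: 0 (1 points).
  x = 7: rhs = 10, matching y values: none (0 points).
  x = 8: rhs = 11, matching y values: none (0 points).
  x = 9: rhs = 9, matching y values: 3, 14 (2 points).
  x = 10: rhs = 10, matching y values: none (0 points).
  x = 11: rhs = 3, matching y values: none (0 points).
  x = 12: rhs = 11, matching y values: none (0 points).
  x = 13: rhs = 6, matching y values: none (0 points).
  x = 14: rhs = 11, matching y values: none (0 points).
  x = 15: rhs = 15, matching y values: 7, 10 (2 points).
  x = 16: rhs = 7, matching y values: none (0 points).
Total affine count: 11.
Full point count |E(F_17)| = 11 + 1 = 12.
Hasse bound: |12 − (17+1)| = |-6| = 6 ≤ 2√17 ≈ 8.2462 ✓.


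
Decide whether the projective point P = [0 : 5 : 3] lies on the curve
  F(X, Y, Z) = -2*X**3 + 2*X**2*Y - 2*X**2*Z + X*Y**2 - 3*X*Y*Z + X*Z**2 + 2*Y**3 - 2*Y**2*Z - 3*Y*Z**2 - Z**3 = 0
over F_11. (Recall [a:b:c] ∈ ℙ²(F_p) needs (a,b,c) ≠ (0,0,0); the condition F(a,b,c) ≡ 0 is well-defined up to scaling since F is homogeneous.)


F(0,5,3) ≡ 4 (mod 11); P is NOT on the curve.

Evaluate F(0, 5, 3) term-by-term (mod 11).
  -2*X**3 ↦ -2·0·1·1 = 0
  2*X**2*Y ↦ 2·0·5·1 = 0
  -2*X**2*Z ↦ -2·0·1·3 = 0
  X*Y**2 ↦ 1·0·25·1 = 0
  -3*X*Y*Z ↦ -3·0·5·3 = 0
  X*Z**2 ↦ 1·0·1·9 = 0
  2*Y**3 ↦ 2·1·125·1 = 250
  -2*Y**2*Z ↦ -2·1·25·3 = -150
  -3*Y*Z**2 ↦ -3·1·5·9 = -135
  -Z**3 ↦ -1·1·1·27 = -27
Sum: F(0, 5, 3) = (0) + (0) + (0) + (0) + (0) + (0) + (250) + (-150) + (-135) + (-27) = -62.
Reducing mod 11: -62 ≡ 4 (mod 11).
Since F(a, b, c) ≡ 4 ≠ 0 (mod 11), P does NOT lie on the curve.


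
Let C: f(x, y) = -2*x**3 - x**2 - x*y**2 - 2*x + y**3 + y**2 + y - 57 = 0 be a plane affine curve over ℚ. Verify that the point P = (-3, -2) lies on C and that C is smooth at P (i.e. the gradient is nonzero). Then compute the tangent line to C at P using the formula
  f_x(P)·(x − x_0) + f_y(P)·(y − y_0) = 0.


Tangent line at P: -54*x - 3*y - 168 = 0.

Step 1: f(-3, -2) = 0, so P lies on C.
Step 2: partial derivatives
  f_x(x, y) = -6*x**2 - 2*x - y**2 - 2, f_y(x, y) = -2*x*y + 3*y**2 + 2*y + 1.
  f_x(P) = -54, f_y(P) = -3 (gradient nonzero, so P is smooth).
Step 3: tangent line at P: -54·(x − -3) + -3·(y − -2) = 0.
Expanding: -54*x - 3*y - 168 = 0.


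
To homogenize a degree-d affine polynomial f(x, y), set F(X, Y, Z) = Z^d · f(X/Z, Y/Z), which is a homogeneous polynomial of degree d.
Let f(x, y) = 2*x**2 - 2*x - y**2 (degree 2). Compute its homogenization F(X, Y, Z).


F(X, Y, Z) = 2*X**2 - 2*X*Z - Y**2

deg(f) = 2.
Substitute x = X/Z, y = Y/Z into f, then multiply by Z^2.
  monomial 2·x^2·y^0 ↦ 2·X^2·Y^0·Z^0.
  monomial -2·x^1·y^0 ↦ -2·X^1·Y^0·Z^1.
  monomial -1·x^0·y^2 ↦ -1·X^0·Y^2·Z^0.
Collecting: F(X, Y, Z) = 2*X**2 - 2*X*Z - Y**2.


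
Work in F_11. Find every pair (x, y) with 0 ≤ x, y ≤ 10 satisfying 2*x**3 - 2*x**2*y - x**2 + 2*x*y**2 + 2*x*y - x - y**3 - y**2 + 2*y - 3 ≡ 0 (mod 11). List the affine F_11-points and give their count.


Affine F_11-points: {(0, 2), (0, 3), (0, 5), (3, 1), (3, 5), (3, 10), (5, 1), (7, 0), (8, 2), (8, 5), (8, 8), (10, 1), (10, 6)}; count = 13.

For each of the 121 pairs (x, y) ∈ F_11², evaluate f(x, y) mod 11. Record the zeros.
  x = 0: [0↦8, 1↦8, 2↦0, 3↦0, 4↦2, 5↦0, 6↦10, 7↦4, 8↦9, 9↦8, 10↦6]  zeros at y ∈ {2, 3, 5}
  x = 1: [0↦8, 1↦10, 2↦8, 3↦7, 4↦1, 5↦6, 6↦5, 7↦3, 8↦5, 9↦5, 10↦8]  zeros at y ∈ ∅
  x = 2: [0↦7, 1↦7, 2↦7, 3↦1, 4↦5, 5↦2, 6↦8, 7↦6, 8↦1, 9↦9, 10↦2]  zeros at y ∈ ∅
  x = 3: [0↦6, 1↦0, 2↦9, 3↦5, 4↦4, 5↦0, 6↦9, 7↦3, 8↦9, 9↦10, 10↦0]  zeros at y ∈ {1, 5, 10}
  x = 4: [0↦6, 1↦1, 2↦4, 3↦9, 4↦10, 5↦1, 6↦9, 7↦6, 8↦8, 9↦9, 10↦3]  zeros at y ∈ ∅
  x = 5: [0↦8, 1↦0, 2↦4, 3↦3, 4↦2, 5↦6, 6↦9, 7↦5, 8↦10, 9↦7, 10↦1]  zeros at y ∈ {1}
  x = 6: [0↦2, 1↦9, 2↦10, 3↦10, 4↦3, 5↦5, 6↦10, 7↦1, 8↦5, 9↦5, 10↦6]  zeros at y ∈ ∅
  x = 7: [0↦0, 1↦7, 2↦1, 3↦9, 4↦3, 5↦10, 6↦2, 7↦6, 8↦5, 9↦4, 10↦8]  zeros at y ∈ {0}
  x = 8: [0↦3, 1↦6, 2↦0, 3↦1, 4↦3, 5↦0, 6↦8, 7↦10, 8↦0, 9↦5, 10↦8]  zeros at y ∈ {2, 5, 8}
  x = 9: [0↦1, 1↦7, 2↦8, 3↦9, 4↦4, 5↦9, 6↦7, 7↦3, 8↦2, 9↦9, 10↦7]  zeros at y ∈ ∅
  x = 10: [0↦6, 1↦0, 2↦4, 3↦1, 4↦7, 5↦5, 6↦0, 7↦8, 8↦1, 9↦6, 10↦6]  zeros at y ∈ {1, 6}
Collecting zeros: affine points = {(0, 2), (0, 3), (0, 5), (3, 1), (3, 5), (3, 10), (5, 1), (7, 0), (8, 2), (8, 5), (8, 8), (10, 1), (10, 6)}.
Total count |C(F_11)_aff| = 13.


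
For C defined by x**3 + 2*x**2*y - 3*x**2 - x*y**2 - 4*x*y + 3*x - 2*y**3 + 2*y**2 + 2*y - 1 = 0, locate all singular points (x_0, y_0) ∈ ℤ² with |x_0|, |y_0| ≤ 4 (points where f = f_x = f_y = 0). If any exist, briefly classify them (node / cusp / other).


Singular points: {(1, 0)}; classification: cusp.

Compute partial derivatives:
  f_x = 3*x**2 + 4*x*y - 6*x - y**2 - 4*y + 3.
  f_y = 2*x**2 - 2*x*y - 4*x - 6*y**2 + 4*y + 2.
Scan x_0 ∈ {−4, ..., 4}. For each x_0, f_y(x_0, y) is a polynomial in y; find its integer roots y ∈ {−4, ..., 4}, then test f_x and f at those candidates.
  x = -4: f_y(-4, y) = -6*y**2 + 12*y + 50; no integer root y with |y| ≤ 4.
  x = -3: f_y(-3, y) = -6*y**2 + 10*y + 32; no integer root y with |y| ≤ 4.
  x = -2: f_y(-2, y) = -6*y**2 + 8*y + 18; no integer root y with |y| ≤ 4.
  x = -1: f_y(-1, y) = -6*y**2 + 6*y + 8; no integer root y with |y| ≤ 4.
  x = 0: f_y(0, y) = -6*y**2 + 4*y + 2; vanishes at y ∈ {1}. (0, 1): f_x = -2 ≠ 0.
  x = 1: f_y(1, y) = -6*y**2 + 2*y; vanishes at y ∈ {0}. (1, 0): f_x = 0, f = 0 — SINGULAR.
  x = 2: f_y(2, y) = 2 - 6*y**2; no integer root y with |y| ≤ 4.
  x = 3: f_y(3, y) = -6*y**2 - 2*y + 8; vanishes at y ∈ {1}. (3, 1): f_x = 19 ≠ 0.
  x = 4: f_y(4, y) = -6*y**2 - 4*y + 18; no integer root y with |y| ≤ 4.
Only singular point on the grid: (1, 0).
Classify: substitute x = 1 + u, y = 0 + v and expand: f = u**3 + 2*u**2*v - u*v**2 - 2*v**3 + v**2.
No constant or linear terms (consistent with a singular point). Quadratic part: v**2. Cubic part: u**3 + 2*u**2*v - u*v**2 - 2*v**3.
The quadratic part v**2 is a perfect square, so there is a single (double) tangent line v = 0, i.e. y = 0. Restricting the cubic part to that line (v = 0) leaves u**3 ≠ 0, so f is not divisible by v and the branch is v² ≈ -u**3 to lowest order — this is a cusp.
Classification: cusp.


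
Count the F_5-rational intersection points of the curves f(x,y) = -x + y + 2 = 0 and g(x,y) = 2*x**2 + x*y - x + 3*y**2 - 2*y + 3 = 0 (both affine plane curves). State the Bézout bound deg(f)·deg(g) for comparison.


Common zeros: ∅; count = 0; Bézout bound = 2.

deg(f) = 1, deg(g) = 2, so Bézout bound = 2.
Scan x ∈ F_5. For each x, list the y ∈ F_5 with f(x, y) ≡ 0 and those with g(x, y) ≡ 0 (mod 5); the common zeros in that column are the intersection.
  x = 0: f ≡ 0 at y ∈ {3}; g ≡ 0 at y ∈ ∅; common: ∅.
  x = 1: f ≡ 0 at y ∈ {4}; g ≡ 0 at y ∈ ∅; common: ∅.
  x = 2: f ≡ 0 at y ∈ {0}; g ≡ 0 at y ∈ ∅; common: ∅.
  x = 3: f ≡ 0 at y ∈ {1}; g ≡ 0 at y ∈ {4}; common: ∅.
  x = 4: f ≡ 0 at y ∈ {2}; g ≡ 0 at y ∈ ∅; common: ∅.
Collecting: common zeros = ∅, so the count is 0.
Comparison with the Bézout bound: 0 ≤ 2 = deg(f)·deg(g), as expected for curves with no common component (the affine F_5-count falls short of the bound because intersections may lie at infinity, over extension fields, or carry multiplicity).


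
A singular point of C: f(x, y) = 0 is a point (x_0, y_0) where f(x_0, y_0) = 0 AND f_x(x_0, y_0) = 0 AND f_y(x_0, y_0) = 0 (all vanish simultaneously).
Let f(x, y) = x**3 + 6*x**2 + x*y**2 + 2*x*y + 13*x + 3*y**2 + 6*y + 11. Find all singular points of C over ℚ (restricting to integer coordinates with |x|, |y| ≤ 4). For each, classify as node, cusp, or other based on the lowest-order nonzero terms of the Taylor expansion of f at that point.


Singular points: {(-2, -1)}; classification: cusp.

Compute partial derivatives:
  f_x = 3*x**2 + 12*x + y**2 + 2*y + 13.
  f_y = 2*x*y + 2*x + 6*y + 6.
Scan x_0 ∈ {−4, ..., 4}. For each x_0, f_y(x_0, y) is a polynomial in y; find its integer roots y ∈ {−4, ..., 4}, then test f_x and f at those candidates.
  x = -4: f_y(-4, y) = -2*y - 2; vanishes at y ∈ {-1}. (-4, -1): f_x = 12 ≠ 0.
  x = -3: f_y(-3, y) = 0; vanishes at y ∈ {-4, -3, -2, -1, 0, 1, 2, 3, 4}. (-3, -4): f_x = 12 ≠ 0; (-3, -3): f_x = 7 ≠ 0; (-3, -2): f_x = 4 ≠ 0; (-3, -1): f_x = 3 ≠ 0; (-3, 0): f_x = 4 ≠ 0; (-3, 1): f_x = 7 ≠ 0; (-3, 2): f_x = 12 ≠ 0; (-3, 3): f_x = 19 ≠ 0; (-3, 4): f_x = 28 ≠ 0.
  x = -2: f_y(-2, y) = 2*y + 2; vanishes at y ∈ {-1}. (-2, -1): f_x = 0, f = 0 — SINGULAR.
  x = -1: f_y(-1, y) = 4*y + 4; vanishes at y ∈ {-1}. (-1, -1): f_x = 3 ≠ 0.
  x = 0: f_y(0, y) = 6*y + 6; vanishes at y ∈ {-1}. (0, -1): f_x = 12 ≠ 0.
  x = 1: f_y(1, y) = 8*y + 8; vanishes at y ∈ {-1}. (1, -1): f_x = 27 ≠ 0.
  x = 2: f_y(2, y) = 10*y + 10; vanishes at y ∈ {-1}. (2, -1): f_x = 48 ≠ 0.
  x = 3: f_y(3, y) = 12*y + 12; vanishes at y ∈ {-1}. (3, -1): f_x = 75 ≠ 0.
  x = 4: f_y(4, y) = 14*y + 14; vanishes at y ∈ {-1}. (4, -1): f_x = 108 ≠ 0.
Only singular point on the grid: (-2, -1).
Classify: substitute x = -2 + u, y = -1 + v and expand: f = u**3 + u*v**2 + v**2.
No constant or linear terms (consistent with a singular point). Quadratic part: v**2. Cubic part: u**3 + u*v**2.
The quadratic part v**2 is a perfect square, so there is a single (double) tangent line v = 0, i.e. y = -1. Restricting the cubic part to that line (v = 0) leaves u**3 ≠ 0, so f is not divisible by v and the branch is v² ≈ -u**3 to lowest order — this is a cusp.
Classification: cusp.


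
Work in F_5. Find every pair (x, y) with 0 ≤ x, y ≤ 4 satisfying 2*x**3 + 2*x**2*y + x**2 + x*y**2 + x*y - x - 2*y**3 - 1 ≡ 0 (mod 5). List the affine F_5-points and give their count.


Affine F_5-points: {(0, 3), (1, 2), (1, 3), (3, 3)}; count = 4.

For each of the 25 pairs (x, y) ∈ F_5², evaluate f(x, y) mod 5. Record the zeros.
  x = 0: [0↦4, 1↦2, 2↦3, 3↦0, 4↦1]  zeros at y ∈ {3}
  x = 1: [0↦1, 1↦3, 2↦0, 3↦0, 4↦1]  zeros at y ∈ {2, 3}
  x = 2: [0↦2, 1↦2, 2↦4, 3↦1, 4↦1]  zeros at y ∈ ∅
  x = 3: [0↦4, 1↦1, 2↦2, 3↦0, 4↦3]  zeros at y ∈ {3}
  x = 4: [0↦4, 1↦2, 2↦1, 3↦4, 4↦4]  zeros at y ∈ ∅
Collecting zeros: affine points = {(0, 3), (1, 2), (1, 3), (3, 3)}.
Total count |C(F_5)_aff| = 4.


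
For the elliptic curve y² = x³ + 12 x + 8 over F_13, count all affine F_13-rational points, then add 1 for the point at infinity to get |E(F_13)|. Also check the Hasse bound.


Affine points = {(2, 1), (2, 12), (4, 4), (4, 9), (6, 6), (6, 7), (9, 0), (10, 6), (10, 7)}; affine count = 9; |E(F_13)| = 10.

Discriminant check: Δ ∝ 4a³ + 27b² = 4·12³ + 27·8² = 4·1728 + 27·64 ≡ 8 (mod 13). Nonzero ⇒ E is nonsingular.
For each x ∈ F_13, compute rhs = x³ + 12·x + 8 mod 13, then count y ∈ F_13 with y² ≡ rhs.
  x = 0: rhs = 8, matching y values: none (0 points).
  x = 1: rhs = 8, matching y values: none (0 points).
  x = 2: rhs = 1, matching y values: 1, 12 (2 points).
  x = 3: rhs = 6, matching y values: none (0 points).
  x = 4: rhs = 3, matching y values: 4, 9 (2 points).
  x = 5: rhs = 11, matching y values: none (0 points).
  x = 6: rhs = 10, matching y values: 6, 7 (2 points).
  x = 7: rhs = 6, matching y values: none (0 points).
  x = 8: rhs = 5, matching y values: none (0 points).
  x = 9: rhs = 0, matching y values: 0 (1 points).
  x = 10: rhs = 10, matching y values: 6, 7 (2 points).
  x = 11: rhs = 2, matching y values: none (0 points).
  x = 12: rhs = 8, matching y values: none (0 points).
Total affine count: 9.
Full point count |E(F_13)| = 9 + 1 = 10.
Hasse bound: |10 − (13+1)| = |-4| = 4 ≤ 2√13 ≈ 7.2111 ✓.


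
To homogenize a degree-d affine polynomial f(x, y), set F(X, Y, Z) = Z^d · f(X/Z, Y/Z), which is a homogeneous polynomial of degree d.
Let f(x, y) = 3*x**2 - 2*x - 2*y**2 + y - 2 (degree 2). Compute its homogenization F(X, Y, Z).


F(X, Y, Z) = 3*X**2 - 2*X*Z - 2*Y**2 + Y*Z - 2*Z**2

deg(f) = 2.
Substitute x = X/Z, y = Y/Z into f, then multiply by Z^2.
  monomial 3·x^2·y^0 ↦ 3·X^2·Y^0·Z^0.
  monomial -2·x^1·y^0 ↦ -2·X^1·Y^0·Z^1.
  monomial -2·x^0·y^2 ↦ -2·X^0·Y^2·Z^0.
  monomial 1·x^0·y^1 ↦ 1·X^0·Y^1·Z^1.
  monomial -2·x^0·y^0 ↦ -2·X^0·Y^0·Z^2.
Collecting: F(X, Y, Z) = 3*X**2 - 2*X*Z - 2*Y**2 + Y*Z - 2*Z**2.


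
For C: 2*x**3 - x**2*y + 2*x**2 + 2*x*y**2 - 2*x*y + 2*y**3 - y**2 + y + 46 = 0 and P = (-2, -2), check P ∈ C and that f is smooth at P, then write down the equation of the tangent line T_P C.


Tangent line at P: 20*x + 45*y + 130 = 0.

Step 1: f(-2, -2) = 0, so P lies on C.
Step 2: partial derivatives
  f_x(x, y) = 6*x**2 - 2*x*y + 4*x + 2*y**2 - 2*y, f_y(x, y) = -x**2 + 4*x*y - 2*x + 6*y**2 - 2*y + 1.
  f_x(P) = 20, f_y(P) = 45 (gradient nonzero, so P is smooth).
Step 3: tangent line at P: 20·(x − -2) + 45·(y − -2) = 0.
Expanding: 20*x + 45*y + 130 = 0.


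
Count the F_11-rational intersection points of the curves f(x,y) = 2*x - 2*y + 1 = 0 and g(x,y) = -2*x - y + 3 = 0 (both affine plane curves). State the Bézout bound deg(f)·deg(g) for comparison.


Common zeros: {(10, 5)}; count = 1; Bézout bound = 1.

deg(f) = 1, deg(g) = 1, so Bézout bound = 1.
Scan x ∈ F_11. For each x, list the y ∈ F_11 with f(x, y) ≡ 0 and those with g(x, y) ≡ 0 (mod 11); the common zeros in that column are the intersection.
  x = 0: f ≡ 0 at y ∈ {6}; g ≡ 0 at y ∈ {3}; common: ∅.
  x = 1: f ≡ 0 at y ∈ {7}; g ≡ 0 at y ∈ {1}; common: ∅.
  x = 2: f ≡ 0 at y ∈ {8}; g ≡ 0 at y ∈ {10}; common: ∅.
  x = 3: f ≡ 0 at y ∈ {9}; g ≡ 0 at y ∈ {8}; common: ∅.
  x = 4: f ≡ 0 at y ∈ {10}; g ≡ 0 at y ∈ {6}; common: ∅.
  x = 5: f ≡ 0 at y ∈ {0}; g ≡ 0 at y ∈ {4}; common: ∅.
  x = 6: f ≡ 0 at y ∈ {1}; g ≡ 0 at y ∈ {2}; common: ∅.
  x = 7: f ≡ 0 at y ∈ {2}; g ≡ 0 at y ∈ {0}; common: ∅.
  x = 8: f ≡ 0 at y ∈ {3}; g ≡ 0 at y ∈ {9}; common: ∅.
  x = 9: f ≡ 0 at y ∈ {4}; g ≡ 0 at y ∈ {7}; common: ∅.
  x = 10: f ≡ 0 at y ∈ {5}; g ≡ 0 at y ∈ {5}; common: {5}.
Collecting: common zeros = {(10, 5)}, so the count is 1.
Comparison with the Bézout bound: 1 ≤ 1 = deg(f)·deg(g), as expected for curves with no common component (the bound is attained).


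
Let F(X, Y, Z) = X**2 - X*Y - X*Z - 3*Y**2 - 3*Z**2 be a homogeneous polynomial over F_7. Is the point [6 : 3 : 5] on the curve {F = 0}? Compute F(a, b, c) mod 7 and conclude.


F(6,3,5) ≡ 5 (mod 7); P is NOT on the curve.

Evaluate F(6, 3, 5) term-by-term (mod 7).
  X**2 ↦ 1·36·1·1 = 36
  -X*Y ↦ -1·6·3·1 = -18
  -X*Z ↦ -1·6·1·5 = -30
  -3*Y**2 ↦ -3·1·9·1 = -27
  -3*Z**2 ↦ -3·1·1·25 = -75
Sum: F(6, 3, 5) = (36) + (-18) + (-30) + (-27) + (-75) = -114.
Reducing mod 7: -114 ≡ 5 (mod 7).
Since F(a, b, c) ≡ 5 ≠ 0 (mod 7), P does NOT lie on the curve.


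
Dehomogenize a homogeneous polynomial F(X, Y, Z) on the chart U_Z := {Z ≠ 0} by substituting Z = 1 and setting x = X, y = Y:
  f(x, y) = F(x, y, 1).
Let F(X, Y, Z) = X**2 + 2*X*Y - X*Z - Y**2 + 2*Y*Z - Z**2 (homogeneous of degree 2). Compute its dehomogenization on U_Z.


f(x, y) = x**2 + 2*x*y - x - y**2 + 2*y - 1

On U_Z we set Z = 1. Each monomial c·X^i·Y^j·Z^k in F becomes c·x^i·y^j·1^k = c·x^i·y^j.
Substituting Z = 1: F(X, Y, 1) = x**2 + 2*x*y - x - y**2 + 2*y - 1.
Note: deg(f) ≤ deg(F) = 2; strict inequality happens when F is divisible by Z (lost terms).


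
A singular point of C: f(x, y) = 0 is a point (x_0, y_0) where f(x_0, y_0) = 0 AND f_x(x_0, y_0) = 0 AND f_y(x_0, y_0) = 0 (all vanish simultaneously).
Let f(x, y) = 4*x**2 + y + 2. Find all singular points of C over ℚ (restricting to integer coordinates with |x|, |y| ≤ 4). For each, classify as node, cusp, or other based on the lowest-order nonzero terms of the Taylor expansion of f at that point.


No singular points in the scanned grid; C is smooth there.

Compute partial derivatives:
  f_x = 8*x.
  f_y = 1.
f_y = 1 is a nonzero constant, so f_y never vanishes: no point (x, y) can satisfy f = f_x = f_y = 0. In particular no (x, y) ∈ {−4, ..., 4}² is singular; the curve is smooth.


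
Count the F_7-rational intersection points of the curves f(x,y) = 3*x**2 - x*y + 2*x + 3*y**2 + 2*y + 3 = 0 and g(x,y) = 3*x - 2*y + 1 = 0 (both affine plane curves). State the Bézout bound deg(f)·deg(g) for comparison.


Common zeros: ∅; count = 0; Bézout bound = 2.

deg(f) = 2, deg(g) = 1, so Bézout bound = 2.
Scan x ∈ F_7. For each x, list the y ∈ F_7 with f(x, y) ≡ 0 and those with g(x, y) ≡ 0 (mod 7); the common zeros in that column are the intersection.
  x = 0: f ≡ 0 at y ∈ ∅; g ≡ 0 at y ∈ {4}; common: ∅.
  x = 1: f ≡ 0 at y ∈ ∅; g ≡ 0 at y ∈ {2}; common: ∅.
  x = 2: f ≡ 0 at y ∈ ∅; g ≡ 0 at y ∈ {0}; common: ∅.
  x = 3: f ≡ 0 at y ∈ ∅; g ≡ 0 at y ∈ {5}; common: ∅.
  x = 4: f ≡ 0 at y ∈ ∅; g ≡ 0 at y ∈ {3}; common: ∅.
  x = 5: f ≡ 0 at y ∈ ∅; g ≡ 0 at y ∈ {1}; common: ∅.
  x = 6: f ≡ 0 at y ∈ ∅; g ≡ 0 at y ∈ {6}; common: ∅.
Collecting: common zeros = ∅, so the count is 0.
Comparison with the Bézout bound: 0 ≤ 2 = deg(f)·deg(g), as expected for curves with no common component (the affine F_7-count falls short of the bound because intersections may lie at infinity, over extension fields, or carry multiplicity).


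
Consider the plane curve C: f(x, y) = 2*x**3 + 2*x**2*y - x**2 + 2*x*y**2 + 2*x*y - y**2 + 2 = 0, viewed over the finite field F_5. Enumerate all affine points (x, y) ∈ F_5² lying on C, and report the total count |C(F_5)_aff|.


Affine F_5-points: {(1, 2), (1, 4), (2, 2), (2, 4), (3, 2)}; count = 5.

For each of the 25 pairs (x, y) ∈ F_5², evaluate f(x, y) mod 5. Record the zeros.
  x = 0: [0↦2, 1↦1, 2↦3, 3↦3, 4↦1]  zeros at y ∈ ∅
  x = 1: [0↦3, 1↦3, 2↦0, 3↦4, 4↦0]  zeros at y ∈ {2, 4}
  x = 2: [0↦4, 1↦4, 2↦0, 3↦2, 4↦0]  zeros at y ∈ {2, 4}
  x = 3: [0↦2, 1↦1, 2↦0, 3↦4, 4↦3]  zeros at y ∈ {2}
  x = 4: [0↦4, 1↦1, 2↦2, 3↦2, 4↦1]  zeros at y ∈ ∅
Collecting zeros: affine points = {(1, 2), (1, 4), (2, 2), (2, 4), (3, 2)}.
Total count |C(F_5)_aff| = 5.


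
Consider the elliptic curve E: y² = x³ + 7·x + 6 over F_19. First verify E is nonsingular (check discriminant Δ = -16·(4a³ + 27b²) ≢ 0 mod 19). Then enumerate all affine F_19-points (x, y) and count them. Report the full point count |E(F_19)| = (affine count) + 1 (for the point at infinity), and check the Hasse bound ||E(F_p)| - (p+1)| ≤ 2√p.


Affine points = {(0, 5), (0, 14), (2, 3), (2, 16), (3, 4), (3, 15), (6, 6), (6, 13), (8, 2), (8, 17), (9, 0), (14, 6), (14, 13), (15, 3), (15, 16), (18, 6), (18, 13)}; affine count = 17; |E(F_19)| = 18.

Discriminant check: Δ ∝ 4a³ + 27b² = 4·7³ + 27·6² = 4·343 + 27·36 ≡ 7 (mod 19). Nonzero ⇒ E is nonsingular.
For each x ∈ F_19, compute rhs = x³ + 7·x + 6 mod 19, then count y ∈ F_19 with y² ≡ rhs.
  x = 0: rhs = 6, matching y values: 5, 14 (2 points).
  x = 1: rhs = 14, matching y values: none (0 points).
  x = 2: rhs = 9, matching y values: 3, 16 (2 points).
  x = 3: rhs = 16, matching y values: 4, 15 (2 points).
  x = 4: rhs = 3, matching y values: none (0 points).
  x = 5: rhs = 14, matching y values: none (0 points).
  x = 6: rhs = 17, matching y values: 6, 13 (2 points).
  x = 7: rhs = 18, matching y values: none (0 points).
  x = 8: rhs = 4, matching y values: 2, 17 (2 points).
  x = 9: rhs = 0, matching y values: 0 (1 points).
  x = 10: rhs = 12, matching y values: none (0 points).
  x = 11: rhs = 8, matching y values: none (0 points).
  x = 12: rhs = 13, matching y values: none (0 points).
  x = 13: rhs = 14, matching y values: none (0 points).
  x = 14: rhs = 17, matching y values: 6, 13 (2 points).
  x = 15: rhs = 9, matching y values: 3, 16 (2 points).
  x = 16: rhs = 15, matching y values: none (0 points).
  x = 17: rhs = 3, matching y values: none (0 points).
  x = 18: rhs = 17, matching y values: 6, 13 (2 points).
Total affine count: 17.
Full point count |E(F_19)| = 17 + 1 = 18.
Hasse bound: |18 − (19+1)| = |-2| = 2 ≤ 2√19 ≈ 8.7178 ✓.


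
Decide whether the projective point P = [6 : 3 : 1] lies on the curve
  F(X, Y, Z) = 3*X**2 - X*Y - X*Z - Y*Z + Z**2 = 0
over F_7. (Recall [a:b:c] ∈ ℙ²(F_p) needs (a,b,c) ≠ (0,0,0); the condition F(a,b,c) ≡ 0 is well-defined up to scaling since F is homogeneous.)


F(6,3,1) ≡ 5 (mod 7); P is NOT on the curve.

Evaluate F(6, 3, 1) term-by-term (mod 7).
  3*X**2 ↦ 3·36·1·1 = 108
  -X*Y ↦ -1·6·3·1 = -18
  -X*Z ↦ -1·6·1·1 = -6
  -Y*Z ↦ -1·1·3·1 = -3
  Z**2 ↦ 1·1·1·1 = 1
Sum: F(6, 3, 1) = (108) + (-18) + (-6) + (-3) + (1) = 82.
Reducing mod 7: 82 ≡ 5 (mod 7).
Since F(a, b, c) ≡ 5 ≠ 0 (mod 7), P does NOT lie on the curve.


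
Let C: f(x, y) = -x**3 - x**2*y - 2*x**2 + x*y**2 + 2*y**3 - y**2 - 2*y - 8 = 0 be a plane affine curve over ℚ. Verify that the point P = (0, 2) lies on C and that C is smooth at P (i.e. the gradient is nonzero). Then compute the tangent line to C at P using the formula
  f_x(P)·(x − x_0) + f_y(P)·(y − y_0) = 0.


Tangent line at P: 4*x + 18*y - 36 = 0.

Step 1: f(0, 2) = 0, so P lies on C.
Step 2: partial derivatives
  f_x(x, y) = -3*x**2 - 2*x*y - 4*x + y**2, f_y(x, y) = -x**2 + 2*x*y + 6*y**2 - 2*y - 2.
  f_x(P) = 4, f_y(P) = 18 (gradient nonzero, so P is smooth).
Step 3: tangent line at P: 4·(x − 0) + 18·(y − 2) = 0.
Expanding: 4*x + 18*y - 36 = 0.


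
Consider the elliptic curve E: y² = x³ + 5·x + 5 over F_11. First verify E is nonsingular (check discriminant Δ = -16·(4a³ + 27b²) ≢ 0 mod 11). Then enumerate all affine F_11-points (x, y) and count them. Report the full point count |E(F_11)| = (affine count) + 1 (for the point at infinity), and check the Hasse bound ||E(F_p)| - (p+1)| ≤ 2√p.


Affine points = {(0, 4), (0, 7), (1, 0), (2, 1), (2, 10), (3, 5), (3, 6), (4, 1), (4, 10), (5, 1), (5, 10), (6, 3), (6, 8), (7, 3), (7, 8), (9, 3), (9, 8)}; affine count = 17; |E(F_11)| = 18.

Discriminant check: Δ ∝ 4a³ + 27b² = 4·5³ + 27·5² = 4·125 + 27·25 ≡ 9 (mod 11). Nonzero ⇒ E is nonsingular.
For each x ∈ F_11, compute rhs = x³ + 5·x + 5 mod 11, then count y ∈ F_11 with y² ≡ rhs.
  x = 0: rhs = 5, matching y values: 4, 7 (2 points).
  x = 1: rhs = 0, matching y values: 0 (1 points).
  x = 2: rhs = 1, matching y values: 1, 10 (2 points).
  x = 3: rhs = 3, matching y values: 5, 6 (2 points).
  x = 4: rhs = 1, matching y values: 1, 10 (2 points).
  x = 5: rhs = 1, matching y values: 1, 10 (2 points).
  x = 6: rhs = 9, matching y values: 3, 8 (2 points).
  x = 7: rhs = 9, matching y values: 3, 8 (2 points).
  x = 8: rhs = 7, matching y values: none (0 points).
  x = 9: rhs = 9, matching y values: 3, 8 (2 points).
  x = 10: rhs = 10, matching y values: none (0 points).
Total affine count: 17.
Full point count |E(F_11)| = 17 + 1 = 18.
Hasse bound: |18 − (11+1)| = |6| = 6 ≤ 2√11 ≈ 6.6332 ✓.


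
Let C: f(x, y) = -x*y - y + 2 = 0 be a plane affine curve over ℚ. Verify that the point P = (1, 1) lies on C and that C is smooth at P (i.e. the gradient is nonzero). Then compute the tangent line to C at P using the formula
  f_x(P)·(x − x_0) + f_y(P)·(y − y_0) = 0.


Tangent line at P: -x - 2*y + 3 = 0.

Step 1: f(1, 1) = 0, so P lies on C.
Step 2: partial derivatives
  f_x(x, y) = -y, f_y(x, y) = -x - 1.
  f_x(P) = -1, f_y(P) = -2 (gradient nonzero, so P is smooth).
Step 3: tangent line at P: -1·(x − 1) + -2·(y − 1) = 0.
Expanding: -x - 2*y + 3 = 0.


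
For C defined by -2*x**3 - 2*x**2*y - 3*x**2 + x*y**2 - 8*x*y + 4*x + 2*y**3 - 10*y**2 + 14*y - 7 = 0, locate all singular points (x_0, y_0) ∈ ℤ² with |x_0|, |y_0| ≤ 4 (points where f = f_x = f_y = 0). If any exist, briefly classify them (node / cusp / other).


Singular points: {(-1, 2)}; classification: node.

Compute partial derivatives:
  f_x = -6*x**2 - 4*x*y - 6*x + y**2 - 8*y + 4.
  f_y = -2*x**2 + 2*x*y - 8*x + 6*y**2 - 20*y + 14.
Scan x_0 ∈ {−4, ..., 4}. For each x_0, f_y(x_0, y) is a polynomial in y; find its integer roots y ∈ {−4, ..., 4}, then test f_x and f at those candidates.
  x = -4: f_y(-4, y) = 6*y**2 - 28*y + 14; no integer root y with |y| ≤ 4.
  x = -3: f_y(-3, y) = 6*y**2 - 26*y + 20; vanishes at y ∈ {1}. (-3, 1): f_x = -27 ≠ 0.
  x = -2: f_y(-2, y) = 6*y**2 - 24*y + 22; no integer root y with |y| ≤ 4.
  x = -1: f_y(-1, y) = 6*y**2 - 22*y + 20; vanishes at y ∈ {2}. (-1, 2): f_x = 0, f = 0 — SINGULAR.
  x = 0: f_y(0, y) = 6*y**2 - 20*y + 14; vanishes at y ∈ {1}. (0, 1): f_x = -3 ≠ 0.
  x = 1: f_y(1, y) = 6*y**2 - 18*y + 4; no integer root y with |y| ≤ 4.
  x = 2: f_y(2, y) = 6*y**2 - 16*y - 10; no integer root y with |y| ≤ 4.
  x = 3: f_y(3, y) = 6*y**2 - 14*y - 28; no integer root y with |y| ≤ 4.
  x = 4: f_y(4, y) = 6*y**2 - 12*y - 50; no integer root y with |y| ≤ 4.
Only singular point on the grid: (-1, 2).
Classify: substitute x = -1 + u, y = 2 + v and expand: f = -2*u**3 - 2*u**2*v - u**2 + u*v**2 + 2*v**3 + v**2.
No constant or linear terms (consistent with a singular point). Quadratic part: -u**2 + v**2. Cubic part: -2*u**3 - 2*u**2*v + u*v**2 + 2*v**3.
The quadratic part v**2 - u**2 = (v − u)(v + u) splits into two distinct linear factors, so there are two distinct tangent lines y − 2 = ±(x − -1) — this is a node (ordinary double point).
Classification: node.


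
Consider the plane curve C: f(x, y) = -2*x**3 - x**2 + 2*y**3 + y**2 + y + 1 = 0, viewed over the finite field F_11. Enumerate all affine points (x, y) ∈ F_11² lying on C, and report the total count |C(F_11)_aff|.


Affine F_11-points: {(2, 9), (3, 8), (4, 0), (4, 2), (4, 3), (6, 4), (6, 5), (6, 7), (7, 9), (8, 10), (9, 10), (10, 10)}; count = 12.

For each of the 121 pairs (x, y) ∈ F_11², evaluate f(x, y) mod 11. Record the zeros.
  x = 0: [0↦1, 1↦5, 2↦1, 3↦1, 4↦6, 5↦6, 6↦2, 7↦6, 8↦8, 9↦9, 10↦10]  zeros at y ∈ ∅
  x = 1: [0↦9, 1↦2, 2↦9, 3↦9, 4↦3, 5↦3, 6↦10, 7↦3, 8↦5, 9↦6, 10↦7]  zeros at y ∈ ∅
  x = 2: [0↦3, 1↦7, 2↦3, 3↦3, 4↦8, 5↦8, 6↦4, 7↦8, 8↦10, 9↦0, 10↦1]  zeros at y ∈ {9}
  x = 3: [0↦4, 1↦8, 2↦4, 3↦4, 4↦9, 5↦9, 6↦5, 7↦9, 8↦0, 9↦1, 10↦2]  zeros at y ∈ {8}
  x = 4: [0↦0, 1↦4, 2↦0, 3↦0, 4↦5, 5↦5, 6↦1, 7↦5, 8↦7, 9↦8, 10↦9]  zeros at y ∈ {0, 2, 3}
  x = 5: [0↦1, 1↦5, 2↦1, 3↦1, 4↦6, 5↦6, 6↦2, 7↦6, 8↦8, 9↦9, 10↦10]  zeros at y ∈ ∅
  x = 6: [0↦6, 1↦10, 2↦6, 3↦6, 4↦0, 5↦0, 6↦7, 7↦0, 8↦2, 9↦3, 10↦4]  zeros at y ∈ {4, 5, 7}
  x = 7: [0↦3, 1↦7, 2↦3, 3↦3, 4↦8, 5↦8, 6↦4, 7↦8, 8↦10, 9↦0, 10↦1]  zeros at y ∈ {9}
  x = 8: [0↦2, 1↦6, 2↦2, 3↦2, 4↦7, 5↦7, 6↦3, 7↦7, 8↦9, 9↦10, 10↦0]  zeros at y ∈ {10}
  x = 9: [0↦2, 1↦6, 2↦2, 3↦2, 4↦7, 5↦7, 6↦3, 7↦7, 8↦9, 9↦10, 10↦0]  zeros at y ∈ {10}
  x = 10: [0↦2, 1↦6, 2↦2, 3↦2, 4↦7, 5↦7, 6↦3, 7↦7, 8↦9, 9↦10, 10↦0]  zeros at y ∈ {10}
Collecting zeros: affine points = {(2, 9), (3, 8), (4, 0), (4, 2), (4, 3), (6, 4), (6, 5), (6, 7), (7, 9), (8, 10), (9, 10), (10, 10)}.
Total count |C(F_11)_aff| = 12.


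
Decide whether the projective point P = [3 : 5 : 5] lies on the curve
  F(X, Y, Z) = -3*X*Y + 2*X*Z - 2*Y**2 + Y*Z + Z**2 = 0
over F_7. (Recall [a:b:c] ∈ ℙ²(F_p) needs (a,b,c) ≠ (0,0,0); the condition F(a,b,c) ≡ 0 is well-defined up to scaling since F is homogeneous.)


F(3,5,5) ≡ 6 (mod 7); P is NOT on the curve.

Evaluate F(3, 5, 5) term-by-term (mod 7).
  -3*X*Y ↦ -3·3·5·1 = -45
  2*X*Z ↦ 2·3·1·5 = 30
  -2*Y**2 ↦ -2·1·25·1 = -50
  Y*Z ↦ 1·1·5·5 = 25
  Z**2 ↦ 1·1·1·25 = 25
Sum: F(3, 5, 5) = (-45) + (30) + (-50) + (25) + (25) = -15.
Reducing mod 7: -15 ≡ 6 (mod 7).
Since F(a, b, c) ≡ 6 ≠ 0 (mod 7), P does NOT lie on the curve.


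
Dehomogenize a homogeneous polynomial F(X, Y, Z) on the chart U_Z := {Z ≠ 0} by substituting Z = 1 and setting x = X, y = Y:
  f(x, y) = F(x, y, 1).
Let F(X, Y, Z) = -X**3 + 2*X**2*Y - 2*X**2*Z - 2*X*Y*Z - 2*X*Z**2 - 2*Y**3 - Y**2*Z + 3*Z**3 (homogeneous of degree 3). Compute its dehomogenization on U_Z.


f(x, y) = -x**3 + 2*x**2*y - 2*x**2 - 2*x*y - 2*x - 2*y**3 - y**2 + 3

On U_Z we set Z = 1. Each monomial c·X^i·Y^j·Z^k in F becomes c·x^i·y^j·1^k = c·x^i·y^j.
Substituting Z = 1: F(X, Y, 1) = -x**3 + 2*x**2*y - 2*x**2 - 2*x*y - 2*x - 2*y**3 - y**2 + 3.
Note: deg(f) ≤ deg(F) = 3; strict inequality happens when F is divisible by Z (lost terms).


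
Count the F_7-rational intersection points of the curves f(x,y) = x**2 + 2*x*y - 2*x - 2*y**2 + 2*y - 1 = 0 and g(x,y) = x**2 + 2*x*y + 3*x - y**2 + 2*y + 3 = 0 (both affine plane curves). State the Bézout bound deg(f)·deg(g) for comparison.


Common zeros: {(4, 5), (6, 1), (6, 6)}; count = 3; Bézout bound = 4.

deg(f) = 2, deg(g) = 2, so Bézout bound = 4.
Scan x ∈ F_7. For each x, list the y ∈ F_7 with f(x, y) ≡ 0 and those with g(x, y) ≡ 0 (mod 7); the common zeros in that column are the intersection.
  x = 0: f ≡ 0 at y ∈ ∅; g ≡ 0 at y ∈ {3, 6}; common: ∅.
  x = 1: f ≡ 0 at y ∈ {1}; g ≡ 0 at y ∈ {0, 4}; common: ∅.
  x = 2: f ≡ 0 at y ∈ {5}; g ≡ 0 at y ∈ {2, 4}; common: ∅.
  x = 3: f ≡ 0 at y ∈ ∅; g ≡ 0 at y ∈ {0, 1}; common: ∅.
  x = 4: f ≡ 0 at y ∈ {0, 5}; g ≡ 0 at y ∈ {5}; common: {5}.
  x = 5: f ≡ 0 at y ∈ {0, 6}; g ≡ 0 at y ∈ {2, 3}; common: ∅.
  x = 6: f ≡ 0 at y ∈ {1, 6}; g ≡ 0 at y ∈ {1, 6}; common: {1, 6}.
Collecting: common zeros = {(4, 5), (6, 1), (6, 6)}, so the count is 3.
Comparison with the Bézout bound: 3 ≤ 4 = deg(f)·deg(g), as expected for curves with no common component (the affine F_7-count falls short of the bound because intersections may lie at infinity, over extension fields, or carry multiplicity).


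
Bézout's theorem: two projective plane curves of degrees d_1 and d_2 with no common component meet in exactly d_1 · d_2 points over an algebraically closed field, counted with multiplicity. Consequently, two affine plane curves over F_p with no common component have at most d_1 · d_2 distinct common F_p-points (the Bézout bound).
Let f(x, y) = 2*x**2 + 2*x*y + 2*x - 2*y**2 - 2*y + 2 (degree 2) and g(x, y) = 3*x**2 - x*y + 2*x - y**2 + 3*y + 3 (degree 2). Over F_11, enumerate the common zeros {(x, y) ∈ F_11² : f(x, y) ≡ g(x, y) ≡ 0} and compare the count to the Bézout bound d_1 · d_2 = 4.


Common zeros: {(3, 6), (7, 3)}; count = 2; Bézout bound = 4.

deg(f) = 2, deg(g) = 2, so Bézout bound = 4.
Scan x ∈ F_11. For each x, list the y ∈ F_11 with f(x, y) ≡ 0 and those with g(x, y) ≡ 0 (mod 11); the common zeros in that column are the intersection.
  x = 0: f ≡ 0 at y ∈ {3, 7}; g ≡ 0 at y ∈ ∅; common: ∅.
  x = 1: f ≡ 0 at y ∈ {5, 6}; g ≡ 0 at y ∈ {4, 9}; common: ∅.
  x = 2: f ≡ 0 at y ∈ ∅; g ≡ 0 at y ∈ {6}; common: ∅.
  x = 3: f ≡ 0 at y ∈ {6, 7}; g ≡ 0 at y ∈ {5, 6}; common: {6}.
  x = 4: f ≡ 0 at y ∈ {5, 9}; g ≡ 0 at y ∈ ∅; common: ∅.
  x = 5: f ≡ 0 at y ∈ ∅; g ≡ 0 at y ∈ {0, 9}; common: ∅.
  x = 6: f ≡ 0 at y ∈ ∅; g ≡ 0 at y ∈ ∅; common: ∅.
  x = 7: f ≡ 0 at y ∈ {3}; g ≡ 0 at y ∈ {3, 4}; common: {3}.
  x = 8: f ≡ 0 at y ∈ {9}; g ≡ 0 at y ∈ {3}; common: ∅.
  x = 9: f ≡ 0 at y ∈ ∅; g ≡ 0 at y ∈ {0, 5}; common: ∅.
  x = 10: f ≡ 0 at y ∈ ∅; g ≡ 0 at y ∈ ∅; common: ∅.
Collecting: common zeros = {(3, 6), (7, 3)}, so the count is 2.
Comparison with the Bézout bound: 2 ≤ 4 = deg(f)·deg(g), as expected for curves with no common component (the affine F_11-count falls short of the bound because intersections may lie at infinity, over extension fields, or carry multiplicity).


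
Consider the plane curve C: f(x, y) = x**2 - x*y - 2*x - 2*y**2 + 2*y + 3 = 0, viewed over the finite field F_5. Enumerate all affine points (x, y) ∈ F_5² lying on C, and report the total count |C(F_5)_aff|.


Affine F_5-points: {(2, 2), (2, 3), (3, 3), (3, 4)}; count = 4.

For each of the 25 pairs (x, y) ∈ F_5², evaluate f(x, y) mod 5. Record the zeros.
  x = 0: [0↦3, 1↦3, 2↦4, 3↦1, 4↦4]  zeros at y ∈ ∅
  x = 1: [0↦2, 1↦1, 2↦1, 3↦2, 4↦4]  zeros at y ∈ ∅
  x = 2: [0↦3, 1↦1, 2↦0, 3↦0, 4↦1]  zeros at y ∈ {2, 3}
  x = 3: [0↦1, 1↦3, 2↦1, 3↦0, 4↦0]  zeros at y ∈ {3, 4}
  x = 4: [0↦1, 1↦2, 2↦4, 3↦2, 4↦1]  zeros at y ∈ ∅
Collecting zeros: affine points = {(2, 2), (2, 3), (3, 3), (3, 4)}.
Total count |C(F_5)_aff| = 4.


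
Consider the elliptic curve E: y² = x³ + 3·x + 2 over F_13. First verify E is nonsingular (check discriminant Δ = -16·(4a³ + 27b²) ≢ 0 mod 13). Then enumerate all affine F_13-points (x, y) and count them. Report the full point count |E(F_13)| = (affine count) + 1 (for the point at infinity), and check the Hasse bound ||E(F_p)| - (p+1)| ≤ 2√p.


Affine points = {(2, 4), (2, 9), (3, 5), (3, 8), (4, 0), (5, 5), (5, 8), (9, 2), (9, 11), (11, 1), (11, 12)}; affine count = 11; |E(F_13)| = 12.

Discriminant check: Δ ∝ 4a³ + 27b² = 4·3³ + 27·2² = 4·27 + 27·4 ≡ 8 (mod 13). Nonzero ⇒ E is nonsingular.
For each x ∈ F_13, compute rhs = x³ + 3·x + 2 mod 13, then count y ∈ F_13 with y² ≡ rhs.
  x = 0: rhs = 2, matching y values: none (0 points).
  x = 1: rhs = 6, matching y values: none (0 points).
  x = 2: rhs = 3, matching y values: 4, 9 (2 points).
  x = 3: rhs = 12, matching y values: 5, 8 (2 points).
  x = 4: rhs = 0, matching y values: 0 (1 points).
  x = 5: rhs = 12, matching y values: 5, 8 (2 points).
  x = 6: rhs = 2, matching y values: none (0 points).
  x = 7: rhs = 2, matching y values: none (0 points).
  x = 8: rhs = 5, matching y values: none (0 points).
  x = 9: rhs = 4, matching y values: 2, 11 (2 points).
  x = 10: rhs = 5, matching y values: none (0 points).
  x = 11: rhs = 1, matching y values: 1, 12 (2 points).
  x = 12: rhs = 11, matching y values: none (0 points).
Total affine count: 11.
Full point count |E(F_13)| = 11 + 1 = 12.
Hasse bound: |12 − (13+1)| = |-2| = 2 ≤ 2√13 ≈ 7.2111 ✓.


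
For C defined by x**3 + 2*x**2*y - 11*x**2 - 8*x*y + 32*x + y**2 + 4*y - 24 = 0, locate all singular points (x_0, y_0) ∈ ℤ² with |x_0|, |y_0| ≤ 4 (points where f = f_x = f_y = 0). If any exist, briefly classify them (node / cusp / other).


Singular points: {(2, 2)}; classification: node.

Compute partial derivatives:
  f_x = 3*x**2 + 4*x*y - 22*x - 8*y + 32.
  f_y = 2*x**2 - 8*x + 2*y + 4.
Scan x_0 ∈ {−4, ..., 4}. For each x_0, f_y(x_0, y) is a polynomial in y; find its integer roots y ∈ {−4, ..., 4}, then test f_x and f at those candidates.
  x = -4: f_y(-4, y) = 2*y + 68; no integer root y with |y| ≤ 4.
  x = -3: f_y(-3, y) = 2*y + 46; no integer root y with |y| ≤ 4.
  x = -2: f_y(-2, y) = 2*y + 28; no integer root y with |y| ≤ 4.
  x = -1: f_y(-1, y) = 2*y + 14; no integer root y with |y| ≤ 4.
  x = 0: f_y(0, y) = 2*y + 4; vanishes at y ∈ {-2}. (0, -2): f_x = 48 ≠ 0.
  x = 1: f_y(1, y) = 2*y - 2; vanishes at y ∈ {1}. (1, 1): f_x = 9 ≠ 0.
  x = 2: f_y(2, y) = 2*y - 4; vanishes at y ∈ {2}. (2, 2): f_x = 0, f = 0 — SINGULAR.
  x = 3: f_y(3, y) = 2*y - 2; vanishes at y ∈ {1}. (3, 1): f_x = -3 ≠ 0.
  x = 4: f_y(4, y) = 2*y + 4; vanishes at y ∈ {-2}. (4, -2): f_x = -24 ≠ 0.
Only singular point on the grid: (2, 2).
Classify: substitute x = 2 + u, y = 2 + v and expand: f = u**3 + 2*u**2*v - u**2 + v**2.
No constant or linear terms (consistent with a singular point). Quadratic part: -u**2 + v**2. Cubic part: u**3 + 2*u**2*v.
The quadratic part v**2 - u**2 = (v − u)(v + u) splits into two distinct linear factors, so there are two distinct tangent lines y − 2 = ±(x − 2) — this is a node (ordinary double point).
Classification: node.
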